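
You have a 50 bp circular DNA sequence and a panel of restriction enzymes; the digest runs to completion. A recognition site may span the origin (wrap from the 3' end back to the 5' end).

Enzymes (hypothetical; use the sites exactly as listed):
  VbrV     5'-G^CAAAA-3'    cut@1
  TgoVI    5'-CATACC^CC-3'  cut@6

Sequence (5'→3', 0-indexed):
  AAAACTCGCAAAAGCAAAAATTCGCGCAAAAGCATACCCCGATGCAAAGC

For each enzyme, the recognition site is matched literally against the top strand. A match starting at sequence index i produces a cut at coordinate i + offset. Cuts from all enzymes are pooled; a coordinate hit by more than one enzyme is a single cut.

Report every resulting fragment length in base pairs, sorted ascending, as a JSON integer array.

Per-enzyme occurrences:
  VbrV GCAAAA/1: at [7, 13, 25, 48] ⇒ [8, 14, 26, 49]
  TgoVI CATACCCC/6: at [32] ⇒ [38]

Pooled cuts: [8, 14, 26, 38, 49]

Fragment lengths:
  8→14: 6 bp
  14→26: 12 bp
  26→38: 12 bp
  38→49: 11 bp
  49→8 (wrap): 50-49+8 = 9 bp

[6,9,11,12,12]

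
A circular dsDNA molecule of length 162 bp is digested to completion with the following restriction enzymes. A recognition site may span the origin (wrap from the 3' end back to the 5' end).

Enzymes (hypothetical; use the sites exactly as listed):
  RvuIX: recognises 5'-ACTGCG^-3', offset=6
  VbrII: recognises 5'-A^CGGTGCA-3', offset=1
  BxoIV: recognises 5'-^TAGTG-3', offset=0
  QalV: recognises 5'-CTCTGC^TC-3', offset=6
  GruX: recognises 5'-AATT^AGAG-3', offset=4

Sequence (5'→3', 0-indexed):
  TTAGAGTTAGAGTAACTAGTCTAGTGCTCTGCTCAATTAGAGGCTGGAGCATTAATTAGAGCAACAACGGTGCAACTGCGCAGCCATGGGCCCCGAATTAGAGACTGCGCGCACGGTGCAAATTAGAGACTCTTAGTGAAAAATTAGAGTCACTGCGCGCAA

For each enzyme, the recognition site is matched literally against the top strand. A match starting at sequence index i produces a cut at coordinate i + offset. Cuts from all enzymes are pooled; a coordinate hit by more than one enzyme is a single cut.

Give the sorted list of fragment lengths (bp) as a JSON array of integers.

Per-enzyme occurrences:
  RvuIX ACTGCG/6: at [74, 103, 151] ⇒ [80, 109, 157]
  VbrII ACGGTGCA/1: at [66, 112] ⇒ [67, 113]
  BxoIV TAGTG/0: at [21, 133] ⇒ [21, 133]
  QalV CTCTGCTC/6: at [26] ⇒ [32]
  GruX AATTAGAG/4: at [34, 53, 95, 120, 141, 160] ⇒ [2, 38, 57, 99, 124, 145]

All cut coordinates (distinct, sorted): [2, 21, 32, 38, 57, 67, 80, 99, 109, 113, 124, 133, 145, 157]

Fragments:
  2→21: 19 bp
  21→32: 11 bp
  32→38: 6 bp
  38→57: 19 bp
  57→67: 10 bp
  67→80: 13 bp
  80→99: 19 bp
  99→109: 10 bp
  109→113: 4 bp
  113→124: 11 bp
  124→133: 9 bp
  133→145: 12 bp
  145→157: 12 bp
  157→2 (wrap): 162-157+2 = 7 bp

[4,6,7,9,10,10,11,11,12,12,13,19,19,19]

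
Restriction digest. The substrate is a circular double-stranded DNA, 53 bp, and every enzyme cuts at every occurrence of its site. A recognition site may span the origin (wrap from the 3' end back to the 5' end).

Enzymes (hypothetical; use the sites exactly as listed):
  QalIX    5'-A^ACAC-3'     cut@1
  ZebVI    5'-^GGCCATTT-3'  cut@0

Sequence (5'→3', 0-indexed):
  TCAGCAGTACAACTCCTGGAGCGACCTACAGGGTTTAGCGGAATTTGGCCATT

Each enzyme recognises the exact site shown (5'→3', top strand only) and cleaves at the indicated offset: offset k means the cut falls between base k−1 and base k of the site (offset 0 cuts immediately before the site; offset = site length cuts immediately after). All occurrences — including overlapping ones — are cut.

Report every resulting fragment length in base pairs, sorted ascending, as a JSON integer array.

Scan for sites:
  QalIX (AACAC, off=1): no sites
  ZebVI GGCCATTT/0: at [46] ⇒ [46]

Pooled cuts: [46]

Fragments:
  46→46 (wrap): 53-46+46 = 53 bp

[53]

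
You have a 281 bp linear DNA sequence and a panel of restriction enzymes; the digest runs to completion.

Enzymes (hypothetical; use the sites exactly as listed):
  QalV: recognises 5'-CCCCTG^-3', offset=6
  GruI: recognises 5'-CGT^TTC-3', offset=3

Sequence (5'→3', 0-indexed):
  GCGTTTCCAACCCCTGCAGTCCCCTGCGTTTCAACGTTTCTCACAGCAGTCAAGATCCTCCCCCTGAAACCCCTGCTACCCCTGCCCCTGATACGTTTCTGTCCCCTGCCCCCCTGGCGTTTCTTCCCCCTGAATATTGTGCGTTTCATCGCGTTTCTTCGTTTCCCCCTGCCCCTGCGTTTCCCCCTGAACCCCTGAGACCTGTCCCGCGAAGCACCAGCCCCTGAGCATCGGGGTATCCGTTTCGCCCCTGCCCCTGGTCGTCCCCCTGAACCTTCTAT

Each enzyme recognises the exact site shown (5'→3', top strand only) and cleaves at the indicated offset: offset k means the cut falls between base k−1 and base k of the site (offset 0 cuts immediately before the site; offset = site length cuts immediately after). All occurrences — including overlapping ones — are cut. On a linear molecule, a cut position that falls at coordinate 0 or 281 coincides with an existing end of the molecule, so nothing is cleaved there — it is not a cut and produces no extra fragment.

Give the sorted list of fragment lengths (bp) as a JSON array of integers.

[3,3,4,4,6,6,6,6,8,8,8,8,9,9,9,9,10,10,10,10,12,12,12,12,12,17,29,29]

Scan for sites:
  QalV CCCCTG/6: at [10, 20, 60, 69, 78, 84, 102, 110, 126, 165, 171, 183, 191, 220, 247, 253, 265] ⇒ [16, 26, 66, 75, 84, 90, 108, 116, 132, 171, 177, 189, 197, 226, 253, 259, 271]
  GruI CGTTTC/3: at [1, 26, 34, 93, 117, 141, 151, 159, 177, 240] ⇒ [4, 29, 37, 96, 120, 144, 154, 162, 180, 243]

Pooled cuts: [4, 16, 26, 29, 37, 66, 75, 84, 90, 96, 108, 116, 120, 132, 144, 154, 162, 171, 177, 180, 189, 197, 226, 243, 253, 259, 271]

Fragment lengths:
  [0,4): 4 bp
  [4,16): 12 bp
  [16,26): 10 bp
  [26,29): 3 bp
  [29,37): 8 bp
  [37,66): 29 bp
  [66,75): 9 bp
  [75,84): 9 bp
  [84,90): 6 bp
  [90,96): 6 bp
  [96,108): 12 bp
  [108,116): 8 bp
  [116,120): 4 bp
  [120,132): 12 bp
  [132,144): 12 bp
  [144,154): 10 bp
  [154,162): 8 bp
  [162,171): 9 bp
  [171,177): 6 bp
  [177,180): 3 bp
  [180,189): 9 bp
  [189,197): 8 bp
  [197,226): 29 bp
  [226,243): 17 bp
  [243,253): 10 bp
  [253,259): 6 bp
  [259,271): 12 bp
  [271,281): 10 bp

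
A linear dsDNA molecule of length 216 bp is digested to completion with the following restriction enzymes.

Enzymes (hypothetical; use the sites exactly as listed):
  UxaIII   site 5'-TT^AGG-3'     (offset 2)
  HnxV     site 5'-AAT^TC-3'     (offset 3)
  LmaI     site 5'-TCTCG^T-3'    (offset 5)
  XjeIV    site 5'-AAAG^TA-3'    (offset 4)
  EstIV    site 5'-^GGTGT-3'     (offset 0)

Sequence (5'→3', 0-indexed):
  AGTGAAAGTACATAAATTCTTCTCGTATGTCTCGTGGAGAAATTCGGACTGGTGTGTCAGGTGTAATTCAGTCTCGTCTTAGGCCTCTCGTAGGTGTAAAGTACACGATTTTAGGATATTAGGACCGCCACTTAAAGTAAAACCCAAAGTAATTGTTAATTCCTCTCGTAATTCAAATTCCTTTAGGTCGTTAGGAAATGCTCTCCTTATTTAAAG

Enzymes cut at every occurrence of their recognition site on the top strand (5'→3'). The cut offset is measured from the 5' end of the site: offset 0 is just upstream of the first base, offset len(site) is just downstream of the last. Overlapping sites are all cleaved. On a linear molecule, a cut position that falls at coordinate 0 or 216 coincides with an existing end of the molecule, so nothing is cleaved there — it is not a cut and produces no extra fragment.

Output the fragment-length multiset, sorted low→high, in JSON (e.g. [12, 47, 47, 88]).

[2,4,4,6,6,7,8,8,8,8,8,8,9,9,9,9,9,9,10,11,11,12,17,24]

Per-enzyme occurrences:
  UxaIII (TTAGG, off=2): starts [78, 110, 118, 182, 190] → cuts [80, 112, 120, 184, 192]
  HnxV (AATTC, off=3): starts [14, 40, 64, 157, 169, 175] → cuts [17, 43, 67, 160, 172, 178]
  LmaI (TCTCGT, off=5): starts [20, 29, 71, 85, 163] → cuts [25, 34, 76, 90, 168]
  XjeIV (AAAGTA, off=4): starts [4, 97, 133, 145] → cuts [8, 101, 137, 149]
  EstIV (GGTGT, off=0): starts [50, 59, 92] → cuts [50, 59, 92]

All cut coordinates (distinct, sorted): [8, 17, 25, 34, 43, 50, 59, 67, 76, 80, 90, 92, 101, 112, 120, 137, 149, 160, 168, 172, 178, 184, 192]

Fragment lengths:
  [0,8): 8 bp
  [8,17): 9 bp
  [17,25): 8 bp
  [25,34): 9 bp
  [34,43): 9 bp
  [43,50): 7 bp
  [50,59): 9 bp
  [59,67): 8 bp
  [67,76): 9 bp
  [76,80): 4 bp
  [80,90): 10 bp
  [90,92): 2 bp
  [92,101): 9 bp
  [101,112): 11 bp
  [112,120): 8 bp
  [120,137): 17 bp
  [137,149): 12 bp
  [149,160): 11 bp
  [160,168): 8 bp
  [168,172): 4 bp
  [172,178): 6 bp
  [178,184): 6 bp
  [184,192): 8 bp
  [192,216): 24 bp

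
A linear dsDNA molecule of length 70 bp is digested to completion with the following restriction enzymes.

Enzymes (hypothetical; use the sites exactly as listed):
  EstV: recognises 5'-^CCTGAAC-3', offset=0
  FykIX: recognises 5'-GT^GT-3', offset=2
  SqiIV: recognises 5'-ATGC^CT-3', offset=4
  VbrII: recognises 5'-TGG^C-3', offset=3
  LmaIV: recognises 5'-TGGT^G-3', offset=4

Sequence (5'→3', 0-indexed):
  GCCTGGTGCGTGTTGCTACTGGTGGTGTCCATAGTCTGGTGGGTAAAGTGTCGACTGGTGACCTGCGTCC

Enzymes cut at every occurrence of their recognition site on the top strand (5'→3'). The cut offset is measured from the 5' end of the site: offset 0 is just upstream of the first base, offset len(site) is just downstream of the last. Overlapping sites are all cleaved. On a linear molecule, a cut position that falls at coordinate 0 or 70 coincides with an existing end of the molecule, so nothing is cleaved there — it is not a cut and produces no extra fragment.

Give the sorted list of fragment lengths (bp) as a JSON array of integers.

[3,4,7,9,10,11,12,14]

Per-enzyme occurrences:
  EstV (CCTGAAC, off=0): no sites
  FykIX GTGT/2: at [9, 24, 47] ⇒ [11, 26, 49]
  SqiIV (ATGCCT, off=4): no sites
  VbrII (TGGC, off=3): no sites
  LmaIV TGGTG/4: at [3, 19, 22, 36, 55] ⇒ [7, 23, 26, 40, 59]

Pooled cuts: [7, 11, 23, 26, 40, 49, 59]

Fragment lengths:
  [0,7): 7 bp
  [7,11): 4 bp
  [11,23): 12 bp
  [23,26): 3 bp
  [26,40): 14 bp
  [40,49): 9 bp
  [49,59): 10 bp
  [59,70): 11 bp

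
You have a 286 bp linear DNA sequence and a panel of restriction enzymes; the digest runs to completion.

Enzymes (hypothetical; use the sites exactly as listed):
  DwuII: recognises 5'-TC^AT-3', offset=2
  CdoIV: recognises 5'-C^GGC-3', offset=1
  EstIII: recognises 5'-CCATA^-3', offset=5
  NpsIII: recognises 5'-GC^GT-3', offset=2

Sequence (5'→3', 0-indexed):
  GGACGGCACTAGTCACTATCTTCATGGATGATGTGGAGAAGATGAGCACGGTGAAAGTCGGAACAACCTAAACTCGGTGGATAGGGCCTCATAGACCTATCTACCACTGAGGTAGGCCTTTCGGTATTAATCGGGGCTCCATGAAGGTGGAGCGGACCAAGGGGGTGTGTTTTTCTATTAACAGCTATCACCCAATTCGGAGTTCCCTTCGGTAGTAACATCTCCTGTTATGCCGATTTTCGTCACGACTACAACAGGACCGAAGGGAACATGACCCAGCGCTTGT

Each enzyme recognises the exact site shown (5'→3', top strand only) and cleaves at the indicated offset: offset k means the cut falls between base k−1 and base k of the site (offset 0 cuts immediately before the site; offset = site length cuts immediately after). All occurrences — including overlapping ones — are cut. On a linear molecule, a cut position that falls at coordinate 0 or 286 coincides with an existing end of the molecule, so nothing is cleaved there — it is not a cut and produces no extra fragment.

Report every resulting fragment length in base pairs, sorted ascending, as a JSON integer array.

Site scan:
  DwuII TCAT/2: at [21, 88] ⇒ [23, 90]
  CdoIV CGGC/1: at [3] ⇒ [4]
  EstIII (CCATA, off=5): no sites
  NpsIII (GCGT, off=2): no sites

Pooled cuts: [4, 23, 90]

Fragments:
  [0,4): 4 bp
  [4,23): 19 bp
  [23,90): 67 bp
  [90,286): 196 bp

[4,19,67,196]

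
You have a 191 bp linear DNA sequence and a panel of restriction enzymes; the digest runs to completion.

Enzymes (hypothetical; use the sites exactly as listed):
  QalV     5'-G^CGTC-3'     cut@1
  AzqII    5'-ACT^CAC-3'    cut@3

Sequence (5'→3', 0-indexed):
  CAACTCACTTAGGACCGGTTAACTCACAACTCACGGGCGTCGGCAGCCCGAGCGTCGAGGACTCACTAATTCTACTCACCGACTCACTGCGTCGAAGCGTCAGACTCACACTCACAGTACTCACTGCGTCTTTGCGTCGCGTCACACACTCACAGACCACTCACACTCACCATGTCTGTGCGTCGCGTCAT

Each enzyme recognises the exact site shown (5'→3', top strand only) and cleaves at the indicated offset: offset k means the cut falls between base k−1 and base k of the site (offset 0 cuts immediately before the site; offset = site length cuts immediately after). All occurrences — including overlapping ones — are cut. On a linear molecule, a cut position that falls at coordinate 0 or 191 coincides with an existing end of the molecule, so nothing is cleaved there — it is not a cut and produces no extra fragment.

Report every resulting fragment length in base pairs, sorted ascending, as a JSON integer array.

[5,5,5,5,5,6,6,6,6,7,8,8,8,9,9,11,11,11,13,13,15,19]

Per-enzyme occurrences:
  QalV GCGTC/1: at [36, 51, 88, 96, 125, 133, 138, 179, 184] ⇒ [37, 52, 89, 97, 126, 134, 139, 180, 185]
  AzqII ACTCAC/3: at [2, 21, 28, 60, 73, 81, 103, 109, 118, 147, 158, 164] ⇒ [5, 24, 31, 63, 76, 84, 106, 112, 121, 150, 161, 167]

All cut coordinates (distinct, sorted): [5, 24, 31, 37, 52, 63, 76, 84, 89, 97, 106, 112, 121, 126, 134, 139, 150, 161, 167, 180, 185]

Fragments:
  [0,5): 5 bp
  [5,24): 19 bp
  [24,31): 7 bp
  [31,37): 6 bp
  [37,52): 15 bp
  [52,63): 11 bp
  [63,76): 13 bp
  [76,84): 8 bp
  [84,89): 5 bp
  [89,97): 8 bp
  [97,106): 9 bp
  [106,112): 6 bp
  [112,121): 9 bp
  [121,126): 5 bp
  [126,134): 8 bp
  [134,139): 5 bp
  [139,150): 11 bp
  [150,161): 11 bp
  [161,167): 6 bp
  [167,180): 13 bp
  [180,185): 5 bp
  [185,191): 6 bp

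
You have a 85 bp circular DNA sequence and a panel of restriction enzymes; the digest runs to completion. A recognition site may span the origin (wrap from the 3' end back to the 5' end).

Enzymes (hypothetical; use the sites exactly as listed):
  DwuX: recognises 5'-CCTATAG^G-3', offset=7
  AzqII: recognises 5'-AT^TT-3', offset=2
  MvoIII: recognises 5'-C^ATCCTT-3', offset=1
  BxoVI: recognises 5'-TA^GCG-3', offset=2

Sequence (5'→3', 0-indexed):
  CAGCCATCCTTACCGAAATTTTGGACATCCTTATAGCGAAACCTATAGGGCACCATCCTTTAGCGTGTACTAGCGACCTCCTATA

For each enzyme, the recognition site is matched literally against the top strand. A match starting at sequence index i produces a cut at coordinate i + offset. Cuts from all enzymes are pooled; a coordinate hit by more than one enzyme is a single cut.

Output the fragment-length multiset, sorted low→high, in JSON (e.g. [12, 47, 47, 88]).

Scan for sites:
  DwuX CCTATAGG/7: at [41] ⇒ [48]
  AzqII ATTT/2: at [17] ⇒ [19]
  MvoIII CATCCTT/1: at [4, 25, 53] ⇒ [5, 26, 54]
  BxoVI TAGCG/2: at [33, 60, 70] ⇒ [35, 62, 72]

Pooled cuts: [5, 19, 26, 35, 48, 54, 62, 72]

Fragment lengths:
  5→19: 14 bp
  19→26: 7 bp
  26→35: 9 bp
  35→48: 13 bp
  48→54: 6 bp
  54→62: 8 bp
  62→72: 10 bp
  72→5 (wrap): 85-72+5 = 18 bp

[6,7,8,9,10,13,14,18]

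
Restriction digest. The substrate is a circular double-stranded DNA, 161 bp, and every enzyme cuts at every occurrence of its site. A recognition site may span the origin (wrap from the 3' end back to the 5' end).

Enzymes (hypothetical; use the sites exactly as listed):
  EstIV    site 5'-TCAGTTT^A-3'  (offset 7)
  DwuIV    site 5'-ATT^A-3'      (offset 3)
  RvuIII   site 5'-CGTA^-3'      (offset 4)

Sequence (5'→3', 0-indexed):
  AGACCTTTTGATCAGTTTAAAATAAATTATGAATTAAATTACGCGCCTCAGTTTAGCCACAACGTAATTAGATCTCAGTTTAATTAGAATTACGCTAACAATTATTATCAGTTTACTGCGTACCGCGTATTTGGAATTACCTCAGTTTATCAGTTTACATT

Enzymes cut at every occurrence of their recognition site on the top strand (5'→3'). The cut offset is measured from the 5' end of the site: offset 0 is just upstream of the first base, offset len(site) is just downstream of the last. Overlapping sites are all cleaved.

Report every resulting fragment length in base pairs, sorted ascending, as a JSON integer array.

Scan for sites:
  EstIV TCAGTTTA/7: at [11, 47, 74, 107, 141, 149] ⇒ [18, 54, 81, 114, 148, 156]
  DwuIV ATTA/3: at [25, 32, 37, 66, 82, 88, 100, 103, 135, 158] ⇒ [0, 28, 35, 40, 69, 85, 91, 103, 106, 138]
  RvuIII CGTA/4: at [62, 118, 125] ⇒ [66, 122, 129]

All cut coordinates (distinct, sorted): [0, 18, 28, 35, 40, 54, 66, 69, 81, 85, 91, 103, 106, 114, 122, 129, 138, 148, 156]

Fragment lengths:
  0→18: 18 bp
  18→28: 10 bp
  28→35: 7 bp
  35→40: 5 bp
  40→54: 14 bp
  54→66: 12 bp
  66→69: 3 bp
  69→81: 12 bp
  81→85: 4 bp
  85→91: 6 bp
  91→103: 12 bp
  103→106: 3 bp
  106→114: 8 bp
  114→122: 8 bp
  122→129: 7 bp
  129→138: 9 bp
  138→148: 10 bp
  148→156: 8 bp
  156→0 (wrap): 161-156+0 = 5 bp

[3,3,4,5,5,6,7,7,8,8,8,9,10,10,12,12,12,14,18]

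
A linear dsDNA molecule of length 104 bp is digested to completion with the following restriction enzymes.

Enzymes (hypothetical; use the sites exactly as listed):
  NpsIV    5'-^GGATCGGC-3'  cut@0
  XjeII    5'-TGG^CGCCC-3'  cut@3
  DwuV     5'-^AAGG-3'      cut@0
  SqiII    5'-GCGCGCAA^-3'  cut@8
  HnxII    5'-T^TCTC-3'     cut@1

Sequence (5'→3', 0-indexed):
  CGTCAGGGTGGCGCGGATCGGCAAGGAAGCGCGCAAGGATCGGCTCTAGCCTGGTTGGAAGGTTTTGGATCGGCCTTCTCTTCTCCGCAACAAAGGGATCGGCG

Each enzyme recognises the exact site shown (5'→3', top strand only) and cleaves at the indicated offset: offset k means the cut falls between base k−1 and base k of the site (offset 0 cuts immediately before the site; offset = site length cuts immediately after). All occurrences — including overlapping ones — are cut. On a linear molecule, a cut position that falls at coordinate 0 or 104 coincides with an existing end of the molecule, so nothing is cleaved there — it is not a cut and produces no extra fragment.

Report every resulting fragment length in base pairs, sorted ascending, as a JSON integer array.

[2,3,5,8,8,9,10,11,12,14,22]

Site scan:
  NpsIV (GGATCGGC, off=0): starts [14, 36, 66, 95] → cuts [14, 36, 66, 95]
  XjeII (TGGCGCCC, off=3): no sites
  DwuV (AAGG, off=0): starts [22, 34, 58, 92] → cuts [22, 34, 58, 92]
  SqiII (GCGCGCAA, off=8): starts [28] → cuts [36]
  HnxII (TTCTC, off=1): starts [75, 80] → cuts [76, 81]

Pooled cuts: [14, 22, 34, 36, 58, 66, 76, 81, 92, 95]

Fragment lengths:
  [0,14): 14 bp
  [14,22): 8 bp
  [22,34): 12 bp
  [34,36): 2 bp
  [36,58): 22 bp
  [58,66): 8 bp
  [66,76): 10 bp
  [76,81): 5 bp
  [81,92): 11 bp
  [92,95): 3 bp
  [95,104): 9 bp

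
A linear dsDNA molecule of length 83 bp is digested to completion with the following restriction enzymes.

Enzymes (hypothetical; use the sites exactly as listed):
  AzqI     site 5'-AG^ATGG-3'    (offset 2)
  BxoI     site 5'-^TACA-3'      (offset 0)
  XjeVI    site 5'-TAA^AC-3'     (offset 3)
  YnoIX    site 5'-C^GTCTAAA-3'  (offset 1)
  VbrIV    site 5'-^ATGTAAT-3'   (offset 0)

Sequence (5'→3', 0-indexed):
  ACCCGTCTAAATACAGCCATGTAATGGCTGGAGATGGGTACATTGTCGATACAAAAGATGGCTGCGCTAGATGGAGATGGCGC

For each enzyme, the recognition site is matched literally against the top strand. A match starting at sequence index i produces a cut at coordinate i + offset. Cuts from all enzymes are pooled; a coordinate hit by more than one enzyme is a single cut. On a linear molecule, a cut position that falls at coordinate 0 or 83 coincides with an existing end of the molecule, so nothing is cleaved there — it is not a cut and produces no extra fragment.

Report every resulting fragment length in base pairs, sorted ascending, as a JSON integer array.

[4,5,6,7,7,7,8,11,13,15]

Scan for sites:
  AzqI AGATGG/2: at [31, 55, 68, 74] ⇒ [33, 57, 70, 76]
  BxoI TACA/0: at [11, 38, 49] ⇒ [11, 38, 49]
  XjeVI (TAAAC, off=3): no sites
  YnoIX CGTCTAAA/1: at [3] ⇒ [4]
  VbrIV ATGTAAT/0: at [18] ⇒ [18]

Pooled cuts: [4, 11, 18, 33, 38, 49, 57, 70, 76]

Fragments:
  [0,4): 4 bp
  [4,11): 7 bp
  [11,18): 7 bp
  [18,33): 15 bp
  [33,38): 5 bp
  [38,49): 11 bp
  [49,57): 8 bp
  [57,70): 13 bp
  [70,76): 6 bp
  [76,83): 7 bp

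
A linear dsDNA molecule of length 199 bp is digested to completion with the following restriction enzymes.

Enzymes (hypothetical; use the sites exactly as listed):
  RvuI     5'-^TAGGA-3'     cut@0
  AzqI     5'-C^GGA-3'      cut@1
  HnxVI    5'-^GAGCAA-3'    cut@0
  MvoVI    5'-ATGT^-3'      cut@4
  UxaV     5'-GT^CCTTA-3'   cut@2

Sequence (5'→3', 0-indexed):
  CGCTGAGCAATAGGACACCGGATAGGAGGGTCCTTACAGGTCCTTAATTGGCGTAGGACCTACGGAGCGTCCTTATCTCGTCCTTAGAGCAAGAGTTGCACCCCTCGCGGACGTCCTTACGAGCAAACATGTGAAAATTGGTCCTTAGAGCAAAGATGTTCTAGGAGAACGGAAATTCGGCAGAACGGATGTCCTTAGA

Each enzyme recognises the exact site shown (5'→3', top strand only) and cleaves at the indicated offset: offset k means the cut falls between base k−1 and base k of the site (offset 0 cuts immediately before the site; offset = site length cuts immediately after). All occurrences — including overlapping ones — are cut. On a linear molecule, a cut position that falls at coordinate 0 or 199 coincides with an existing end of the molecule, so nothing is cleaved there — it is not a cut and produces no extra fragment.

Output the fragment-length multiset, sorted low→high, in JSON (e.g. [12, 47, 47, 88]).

Scan for sites:
  RvuI TAGGA/0: at [10, 22, 53, 161] ⇒ [10, 22, 53, 161]
  AzqI CGGA/1: at [18, 62, 107, 169, 185] ⇒ [19, 63, 108, 170, 186]
  HnxVI GAGCAA/0: at [4, 86, 120, 147] ⇒ [4, 86, 120, 147]
  MvoVI ATGT/4: at [128, 155, 188] ⇒ [132, 159, 192]
  UxaV GTCCTTA/2: at [29, 39, 68, 79, 112, 140, 190] ⇒ [31, 41, 70, 81, 114, 142, 192]

Pooled cuts: [4, 10, 19, 22, 31, 41, 53, 63, 70, 81, 86, 108, 114, 120, 132, 142, 147, 159, 161, 170, 186, 192]

Fragments:
  [0,4): 4 bp
  [4,10): 6 bp
  [10,19): 9 bp
  [19,22): 3 bp
  [22,31): 9 bp
  [31,41): 10 bp
  [41,53): 12 bp
  [53,63): 10 bp
  [63,70): 7 bp
  [70,81): 11 bp
  [81,86): 5 bp
  [86,108): 22 bp
  [108,114): 6 bp
  [114,120): 6 bp
  [120,132): 12 bp
  [132,142): 10 bp
  [142,147): 5 bp
  [147,159): 12 bp
  [159,161): 2 bp
  [161,170): 9 bp
  [170,186): 16 bp
  [186,192): 6 bp
  [192,199): 7 bp

[2,3,4,5,5,6,6,6,6,7,7,9,9,9,10,10,10,11,12,12,12,16,22]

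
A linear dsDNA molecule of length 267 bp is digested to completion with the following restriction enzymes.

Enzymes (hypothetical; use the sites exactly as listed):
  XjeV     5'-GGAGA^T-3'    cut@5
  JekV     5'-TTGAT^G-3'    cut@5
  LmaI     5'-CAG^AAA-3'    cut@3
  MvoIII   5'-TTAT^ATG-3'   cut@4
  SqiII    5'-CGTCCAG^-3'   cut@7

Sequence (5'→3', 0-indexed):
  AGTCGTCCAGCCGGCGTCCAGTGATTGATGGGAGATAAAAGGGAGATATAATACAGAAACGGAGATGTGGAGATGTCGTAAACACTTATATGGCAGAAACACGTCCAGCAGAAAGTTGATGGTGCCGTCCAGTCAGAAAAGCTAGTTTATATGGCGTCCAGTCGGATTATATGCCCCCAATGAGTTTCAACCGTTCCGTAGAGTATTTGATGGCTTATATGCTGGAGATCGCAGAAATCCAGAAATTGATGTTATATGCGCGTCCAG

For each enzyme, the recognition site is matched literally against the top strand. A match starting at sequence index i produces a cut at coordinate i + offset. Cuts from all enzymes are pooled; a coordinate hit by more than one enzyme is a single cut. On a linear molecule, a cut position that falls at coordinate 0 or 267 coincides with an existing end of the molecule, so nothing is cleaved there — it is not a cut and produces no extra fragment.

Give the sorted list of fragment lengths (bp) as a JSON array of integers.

[3,4,5,6,6,7,7,8,8,8,8,9,9,9,10,10,10,11,11,11,12,12,12,14,16,41]

Per-enzyme occurrences:
  XjeV GGAGAT/5: at [30, 41, 60, 68, 223] ⇒ [35, 46, 65, 73, 228]
  JekV TTGATG/5: at [24, 115, 206, 245] ⇒ [29, 120, 211, 250]
  LmaI CAGAAA/3: at [53, 93, 108, 133, 231, 239] ⇒ [56, 96, 111, 136, 234, 242]
  MvoIII TTATATG/4: at [85, 146, 166, 214, 251] ⇒ [89, 150, 170, 218, 255]
  SqiII CGTCCAG/7: at [3, 14, 101, 125, 154, 260] ⇒ [10, 21, 108, 132, 161] (position 267 is a terminus of the linear molecule — no cut)

Pooled cuts: [10, 21, 29, 35, 46, 56, 65, 73, 89, 96, 108, 111, 120, 132, 136, 150, 161, 170, 211, 218, 228, 234, 242, 250, 255]

Fragment lengths:
  [0,10): 10 bp
  [10,21): 11 bp
  [21,29): 8 bp
  [29,35): 6 bp
  [35,46): 11 bp
  [46,56): 10 bp
  [56,65): 9 bp
  [65,73): 8 bp
  [73,89): 16 bp
  [89,96): 7 bp
  [96,108): 12 bp
  [108,111): 3 bp
  [111,120): 9 bp
  [120,132): 12 bp
  [132,136): 4 bp
  [136,150): 14 bp
  [150,161): 11 bp
  [161,170): 9 bp
  [170,211): 41 bp
  [211,218): 7 bp
  [218,228): 10 bp
  [228,234): 6 bp
  [234,242): 8 bp
  [242,250): 8 bp
  [250,255): 5 bp
  [255,267): 12 bp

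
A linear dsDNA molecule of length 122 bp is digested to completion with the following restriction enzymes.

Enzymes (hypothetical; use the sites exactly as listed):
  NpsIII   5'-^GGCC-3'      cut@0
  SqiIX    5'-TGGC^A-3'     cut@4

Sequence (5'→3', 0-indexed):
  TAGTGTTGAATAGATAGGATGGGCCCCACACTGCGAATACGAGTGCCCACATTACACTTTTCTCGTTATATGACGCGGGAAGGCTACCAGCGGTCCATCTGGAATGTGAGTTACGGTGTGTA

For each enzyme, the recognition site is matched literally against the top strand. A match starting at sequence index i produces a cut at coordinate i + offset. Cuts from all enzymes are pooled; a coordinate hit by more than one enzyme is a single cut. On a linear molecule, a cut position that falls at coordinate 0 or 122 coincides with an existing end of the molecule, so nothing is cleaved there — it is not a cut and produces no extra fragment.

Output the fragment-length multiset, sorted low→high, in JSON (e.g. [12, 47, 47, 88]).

Scan for sites:
  NpsIII GGCC/0: at [21] ⇒ [21]
  SqiIX (TGGCA, off=4): no sites

Pooled cuts: [21]

Fragments:
  [0,21): 21 bp
  [21,122): 101 bp

[21,101]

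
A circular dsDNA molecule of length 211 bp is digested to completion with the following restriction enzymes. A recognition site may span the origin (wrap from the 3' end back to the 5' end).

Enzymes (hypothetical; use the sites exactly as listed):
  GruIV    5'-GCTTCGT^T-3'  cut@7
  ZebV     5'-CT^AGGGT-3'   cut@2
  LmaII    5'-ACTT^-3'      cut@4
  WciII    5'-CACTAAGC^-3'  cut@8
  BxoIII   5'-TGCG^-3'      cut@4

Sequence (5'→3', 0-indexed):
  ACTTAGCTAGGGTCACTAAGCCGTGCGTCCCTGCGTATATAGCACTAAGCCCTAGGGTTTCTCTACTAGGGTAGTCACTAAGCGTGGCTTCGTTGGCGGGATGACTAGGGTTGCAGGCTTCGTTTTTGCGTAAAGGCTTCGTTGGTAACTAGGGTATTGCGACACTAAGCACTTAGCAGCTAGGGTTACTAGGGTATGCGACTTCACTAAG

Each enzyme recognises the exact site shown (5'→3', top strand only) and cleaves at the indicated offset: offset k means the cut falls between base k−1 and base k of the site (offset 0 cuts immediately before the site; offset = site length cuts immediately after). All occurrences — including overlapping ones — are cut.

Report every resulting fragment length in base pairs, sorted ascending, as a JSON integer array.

[3,4,4,4,6,7,7,8,8,9,9,10,10,11,11,12,13,13,14,15,16,17]

Site scan:
  GruIV GCTTCGTT/7: at [86, 116, 135] ⇒ [93, 123, 142]
  ZebV CTAGGGT/2: at [6, 51, 65, 104, 148, 179, 188] ⇒ [8, 53, 67, 106, 150, 181, 190]
  LmaII ACTT/4: at [0, 170, 200] ⇒ [4, 174, 204]
  WciII CACTAAGC/8: at [13, 42, 75, 162] ⇒ [21, 50, 83, 170]
  BxoIII TGCG/4: at [23, 31, 126, 157, 196] ⇒ [27, 35, 130, 161, 200]

Pooled cuts: [4, 8, 21, 27, 35, 50, 53, 67, 83, 93, 106, 123, 130, 142, 150, 161, 170, 174, 181, 190, 200, 204]

Fragments:
  4→8: 4 bp
  8→21: 13 bp
  21→27: 6 bp
  27→35: 8 bp
  35→50: 15 bp
  50→53: 3 bp
  53→67: 14 bp
  67→83: 16 bp
  83→93: 10 bp
  93→106: 13 bp
  106→123: 17 bp
  123→130: 7 bp
  130→142: 12 bp
  142→150: 8 bp
  150→161: 11 bp
  161→170: 9 bp
  170→174: 4 bp
  174→181: 7 bp
  181→190: 9 bp
  190→200: 10 bp
  200→204: 4 bp
  204→4 (wrap): 211-204+4 = 11 bp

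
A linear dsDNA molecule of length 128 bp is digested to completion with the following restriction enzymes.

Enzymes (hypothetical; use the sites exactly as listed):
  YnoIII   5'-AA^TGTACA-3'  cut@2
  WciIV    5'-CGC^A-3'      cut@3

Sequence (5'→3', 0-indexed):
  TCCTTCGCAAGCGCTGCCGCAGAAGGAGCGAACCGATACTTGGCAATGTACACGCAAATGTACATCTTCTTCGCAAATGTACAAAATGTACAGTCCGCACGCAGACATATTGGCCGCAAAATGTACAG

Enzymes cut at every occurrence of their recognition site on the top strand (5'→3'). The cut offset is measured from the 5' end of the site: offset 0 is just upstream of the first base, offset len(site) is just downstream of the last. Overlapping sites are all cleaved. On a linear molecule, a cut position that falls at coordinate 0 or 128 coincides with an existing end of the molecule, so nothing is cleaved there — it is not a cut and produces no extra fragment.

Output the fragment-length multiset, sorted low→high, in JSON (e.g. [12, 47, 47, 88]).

Scan for sites:
  YnoIII (AATGTACA, off=2): starts [44, 56, 75, 84, 119] → cuts [46, 58, 77, 86, 121]
  WciIV (CGCA, off=3): starts [5, 17, 52, 71, 95, 99, 114] → cuts [8, 20, 55, 74, 98, 102, 117]

All cut coordinates (distinct, sorted): [8, 20, 46, 55, 58, 74, 77, 86, 98, 102, 117, 121]

Fragments:
  [0,8): 8 bp
  [8,20): 12 bp
  [20,46): 26 bp
  [46,55): 9 bp
  [55,58): 3 bp
  [58,74): 16 bp
  [74,77): 3 bp
  [77,86): 9 bp
  [86,98): 12 bp
  [98,102): 4 bp
  [102,117): 15 bp
  [117,121): 4 bp
  [121,128): 7 bp

[3,3,4,4,7,8,9,9,12,12,15,16,26]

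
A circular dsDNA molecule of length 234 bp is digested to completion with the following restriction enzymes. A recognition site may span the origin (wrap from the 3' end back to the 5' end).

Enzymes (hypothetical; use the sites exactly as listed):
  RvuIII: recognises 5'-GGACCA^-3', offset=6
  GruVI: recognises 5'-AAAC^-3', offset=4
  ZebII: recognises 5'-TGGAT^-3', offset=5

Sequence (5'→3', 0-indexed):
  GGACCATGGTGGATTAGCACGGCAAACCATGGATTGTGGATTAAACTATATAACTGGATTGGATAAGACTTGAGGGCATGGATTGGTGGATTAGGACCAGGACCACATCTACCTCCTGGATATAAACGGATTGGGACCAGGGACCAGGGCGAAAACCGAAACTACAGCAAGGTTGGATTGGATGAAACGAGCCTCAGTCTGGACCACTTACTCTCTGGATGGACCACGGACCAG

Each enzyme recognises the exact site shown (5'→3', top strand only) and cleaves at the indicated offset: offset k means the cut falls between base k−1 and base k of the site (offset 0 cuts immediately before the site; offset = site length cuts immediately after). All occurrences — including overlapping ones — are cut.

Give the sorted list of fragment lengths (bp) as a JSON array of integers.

Site scan:
  RvuIII (GGACCA, off=6): starts [0, 93, 99, 133, 140, 200, 220, 227] → cuts [6, 99, 105, 139, 146, 206, 226, 233]
  GruVI (AAAC, off=4): starts [23, 42, 123, 152, 158, 184] → cuts [27, 46, 127, 156, 162, 188]
  ZebII (TGGAT, off=5): starts [9, 29, 36, 54, 59, 78, 86, 116, 173, 178, 215] → cuts [14, 34, 41, 59, 64, 83, 91, 121, 178, 183, 220]

All cut coordinates (distinct, sorted): [6, 14, 27, 34, 41, 46, 59, 64, 83, 91, 99, 105, 121, 127, 139, 146, 156, 162, 178, 183, 188, 206, 220, 226, 233]

Fragment lengths:
  6→14: 8 bp
  14→27: 13 bp
  27→34: 7 bp
  34→41: 7 bp
  41→46: 5 bp
  46→59: 13 bp
  59→64: 5 bp
  64→83: 19 bp
  83→91: 8 bp
  91→99: 8 bp
  99→105: 6 bp
  105→121: 16 bp
  121→127: 6 bp
  127→139: 12 bp
  139→146: 7 bp
  146→156: 10 bp
  156→162: 6 bp
  162→178: 16 bp
  178→183: 5 bp
  183→188: 5 bp
  188→206: 18 bp
  206→220: 14 bp
  220→226: 6 bp
  226→233: 7 bp
  233→6 (wrap): 234-233+6 = 7 bp

[5,5,5,5,6,6,6,6,7,7,7,7,7,8,8,8,10,12,13,13,14,16,16,18,19]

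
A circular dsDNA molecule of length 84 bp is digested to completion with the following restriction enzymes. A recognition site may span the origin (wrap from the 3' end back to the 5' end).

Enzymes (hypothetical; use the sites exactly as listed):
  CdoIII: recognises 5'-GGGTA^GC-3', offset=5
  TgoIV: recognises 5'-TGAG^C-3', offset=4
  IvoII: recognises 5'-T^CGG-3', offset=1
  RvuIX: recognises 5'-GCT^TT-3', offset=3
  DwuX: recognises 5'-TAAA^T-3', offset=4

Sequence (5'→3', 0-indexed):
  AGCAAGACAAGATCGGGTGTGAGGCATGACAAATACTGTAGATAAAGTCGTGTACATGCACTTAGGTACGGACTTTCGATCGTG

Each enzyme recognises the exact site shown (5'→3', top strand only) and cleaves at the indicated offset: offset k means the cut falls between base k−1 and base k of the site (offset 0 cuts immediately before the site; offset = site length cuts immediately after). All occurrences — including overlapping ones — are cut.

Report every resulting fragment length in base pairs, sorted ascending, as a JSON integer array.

Scan for sites:
  CdoIII (GGGTAGC, off=5): no sites
  TgoIV (TGAGC, off=4): starts [82] → cuts [2]
  IvoII (TCGG, off=1): starts [12] → cuts [13]
  RvuIX (GCTTT, off=3): no sites
  DwuX (TAAAT, off=4): no sites

All cut coordinates (distinct, sorted): [2, 13]

Fragment lengths:
  2→13: 11 bp
  13→2 (wrap): 84-13+2 = 73 bp

[11,73]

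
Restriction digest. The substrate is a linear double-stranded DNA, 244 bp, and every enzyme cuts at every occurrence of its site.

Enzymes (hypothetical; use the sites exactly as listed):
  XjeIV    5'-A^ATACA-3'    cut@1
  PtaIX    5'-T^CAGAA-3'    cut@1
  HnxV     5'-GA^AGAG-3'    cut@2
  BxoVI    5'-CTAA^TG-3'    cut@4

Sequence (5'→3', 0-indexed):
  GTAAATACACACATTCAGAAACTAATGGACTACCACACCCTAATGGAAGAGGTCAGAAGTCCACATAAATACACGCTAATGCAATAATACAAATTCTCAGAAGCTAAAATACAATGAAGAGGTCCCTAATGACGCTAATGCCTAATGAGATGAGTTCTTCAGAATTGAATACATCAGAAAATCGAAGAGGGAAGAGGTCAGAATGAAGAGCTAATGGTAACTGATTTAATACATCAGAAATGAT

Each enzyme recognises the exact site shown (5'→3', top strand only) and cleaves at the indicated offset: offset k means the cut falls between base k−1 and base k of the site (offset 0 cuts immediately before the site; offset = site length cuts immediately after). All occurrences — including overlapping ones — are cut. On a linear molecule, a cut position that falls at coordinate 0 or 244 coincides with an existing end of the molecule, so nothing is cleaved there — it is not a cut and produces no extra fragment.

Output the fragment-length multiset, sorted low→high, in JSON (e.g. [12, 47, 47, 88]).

Scan for sites:
  XjeIV AATACA/1: at [3, 67, 85, 107, 167, 227] ⇒ [4, 68, 86, 108, 168, 228]
  PtaIX TCAGAA/1: at [14, 52, 96, 158, 173, 197, 233] ⇒ [15, 53, 97, 159, 174, 198, 234]
  HnxV GAAGAG/2: at [45, 115, 183, 190, 204] ⇒ [47, 117, 185, 192, 206]
  BxoVI CTAATG/4: at [21, 39, 75, 125, 134, 141, 210] ⇒ [25, 43, 79, 129, 138, 145, 214]

Pooled cuts: [4, 15, 25, 43, 47, 53, 68, 79, 86, 97, 108, 117, 129, 138, 145, 159, 168, 174, 185, 192, 198, 206, 214, 228, 234]

Fragments:
  [0,4): 4 bp
  [4,15): 11 bp
  [15,25): 10 bp
  [25,43): 18 bp
  [43,47): 4 bp
  [47,53): 6 bp
  [53,68): 15 bp
  [68,79): 11 bp
  [79,86): 7 bp
  [86,97): 11 bp
  [97,108): 11 bp
  [108,117): 9 bp
  [117,129): 12 bp
  [129,138): 9 bp
  [138,145): 7 bp
  [145,159): 14 bp
  [159,168): 9 bp
  [168,174): 6 bp
  [174,185): 11 bp
  [185,192): 7 bp
  [192,198): 6 bp
  [198,206): 8 bp
  [206,214): 8 bp
  [214,228): 14 bp
  [228,234): 6 bp
  [234,244): 10 bp

[4,4,6,6,6,6,7,7,7,8,8,9,9,9,10,10,11,11,11,11,11,12,14,14,15,18]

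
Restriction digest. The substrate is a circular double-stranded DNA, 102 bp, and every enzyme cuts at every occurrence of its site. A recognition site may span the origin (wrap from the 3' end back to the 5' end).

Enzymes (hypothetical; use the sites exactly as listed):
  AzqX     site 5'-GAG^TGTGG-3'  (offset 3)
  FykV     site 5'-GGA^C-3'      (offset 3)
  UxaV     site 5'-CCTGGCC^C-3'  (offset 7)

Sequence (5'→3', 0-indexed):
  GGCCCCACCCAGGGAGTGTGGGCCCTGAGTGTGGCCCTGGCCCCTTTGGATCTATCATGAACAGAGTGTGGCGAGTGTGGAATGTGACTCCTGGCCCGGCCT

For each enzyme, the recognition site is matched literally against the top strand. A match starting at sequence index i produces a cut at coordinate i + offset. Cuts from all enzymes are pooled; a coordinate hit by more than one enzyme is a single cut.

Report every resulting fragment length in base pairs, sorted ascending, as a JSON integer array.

[9,10,12,13,13,21,24]

Site scan:
  AzqX (GAGTGTGG, off=3): starts [13, 26, 63, 72] → cuts [16, 29, 66, 75]
  FykV (GGAC, off=3): no sites
  UxaV (CCTGGCCC, off=7): starts [35, 89, 99] → cuts [4, 42, 96]

All cut coordinates (distinct, sorted): [4, 16, 29, 42, 66, 75, 96]

Fragments:
  4→16: 12 bp
  16→29: 13 bp
  29→42: 13 bp
  42→66: 24 bp
  66→75: 9 bp
  75→96: 21 bp
  96→4 (wrap): 102-96+4 = 10 bp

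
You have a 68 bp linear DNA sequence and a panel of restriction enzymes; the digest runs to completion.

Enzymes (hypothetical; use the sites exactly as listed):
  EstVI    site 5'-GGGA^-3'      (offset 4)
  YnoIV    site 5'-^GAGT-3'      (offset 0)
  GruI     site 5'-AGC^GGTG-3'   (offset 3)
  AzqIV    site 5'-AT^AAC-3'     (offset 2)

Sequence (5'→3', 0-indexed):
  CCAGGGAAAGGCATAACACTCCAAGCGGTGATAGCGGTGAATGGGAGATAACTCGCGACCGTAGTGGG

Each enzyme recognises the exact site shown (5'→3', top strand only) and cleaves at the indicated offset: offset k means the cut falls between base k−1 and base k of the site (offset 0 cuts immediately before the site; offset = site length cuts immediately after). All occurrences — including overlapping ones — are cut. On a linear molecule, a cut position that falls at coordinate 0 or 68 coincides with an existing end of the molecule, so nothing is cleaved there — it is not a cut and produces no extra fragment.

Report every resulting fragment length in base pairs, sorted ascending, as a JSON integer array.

[3,7,7,9,11,12,19]

Scan for sites:
  EstVI GGGA/4: at [3, 42] ⇒ [7, 46]
  YnoIV (GAGT, off=0): no sites
  GruI AGCGGTG/3: at [23, 32] ⇒ [26, 35]
  AzqIV ATAAC/2: at [12, 47] ⇒ [14, 49]

All cut coordinates (distinct, sorted): [7, 14, 26, 35, 46, 49]

Fragments:
  [0,7): 7 bp
  [7,14): 7 bp
  [14,26): 12 bp
  [26,35): 9 bp
  [35,46): 11 bp
  [46,49): 3 bp
  [49,68): 19 bp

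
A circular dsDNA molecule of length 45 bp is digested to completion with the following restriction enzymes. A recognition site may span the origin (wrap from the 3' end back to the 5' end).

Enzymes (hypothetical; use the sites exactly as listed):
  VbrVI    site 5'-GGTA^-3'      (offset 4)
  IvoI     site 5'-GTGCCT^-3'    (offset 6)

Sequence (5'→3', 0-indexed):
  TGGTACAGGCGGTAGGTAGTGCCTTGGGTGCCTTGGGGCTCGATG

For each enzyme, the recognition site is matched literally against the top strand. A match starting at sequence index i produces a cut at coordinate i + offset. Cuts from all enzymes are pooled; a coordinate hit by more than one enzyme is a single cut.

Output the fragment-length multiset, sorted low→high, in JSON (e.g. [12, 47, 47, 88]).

Site scan:
  VbrVI GGTA/4: at [1, 10, 14] ⇒ [5, 14, 18]
  IvoI GTGCCT/6: at [18, 27] ⇒ [24, 33]

All cut coordinates (distinct, sorted): [5, 14, 18, 24, 33]

Fragments:
  5→14: 9 bp
  14→18: 4 bp
  18→24: 6 bp
  24→33: 9 bp
  33→5 (wrap): 45-33+5 = 17 bp

[4,6,9,9,17]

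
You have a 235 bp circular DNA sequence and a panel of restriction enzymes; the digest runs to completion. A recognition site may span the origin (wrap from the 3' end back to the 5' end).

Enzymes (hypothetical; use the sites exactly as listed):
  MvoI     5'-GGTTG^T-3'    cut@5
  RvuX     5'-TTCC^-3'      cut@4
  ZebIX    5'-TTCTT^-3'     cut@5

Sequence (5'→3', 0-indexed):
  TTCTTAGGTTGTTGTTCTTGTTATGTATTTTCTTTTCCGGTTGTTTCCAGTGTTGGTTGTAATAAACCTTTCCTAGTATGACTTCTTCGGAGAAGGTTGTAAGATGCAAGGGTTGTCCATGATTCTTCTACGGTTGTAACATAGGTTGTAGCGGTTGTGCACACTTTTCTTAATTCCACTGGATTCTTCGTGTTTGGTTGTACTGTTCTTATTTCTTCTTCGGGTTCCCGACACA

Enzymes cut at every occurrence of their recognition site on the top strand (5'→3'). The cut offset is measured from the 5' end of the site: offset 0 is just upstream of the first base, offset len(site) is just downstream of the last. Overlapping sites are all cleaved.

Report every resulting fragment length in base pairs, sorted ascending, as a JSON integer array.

Site scan:
  MvoI GGTTGT/5: at [6, 38, 54, 94, 110, 131, 143, 152, 195] ⇒ [11, 43, 59, 99, 115, 136, 148, 157, 200]
  RvuX TTCC/4: at [34, 44, 69, 173, 224] ⇒ [38, 48, 73, 177, 228]
  ZebIX TTCTT/5: at [0, 14, 29, 82, 122, 166, 183, 205, 212, 215] ⇒ [5, 19, 34, 87, 127, 171, 188, 210, 217, 220]

Pooled cuts: [5, 11, 19, 34, 38, 43, 48, 59, 73, 87, 99, 115, 127, 136, 148, 157, 171, 177, 188, 200, 210, 217, 220, 228]

Fragment lengths:
  5→11: 6 bp
  11→19: 8 bp
  19→34: 15 bp
  34→38: 4 bp
  38→43: 5 bp
  43→48: 5 bp
  48→59: 11 bp
  59→73: 14 bp
  73→87: 14 bp
  87→99: 12 bp
  99→115: 16 bp
  115→127: 12 bp
  127→136: 9 bp
  136→148: 12 bp
  148→157: 9 bp
  157→171: 14 bp
  171→177: 6 bp
  177→188: 11 bp
  188→200: 12 bp
  200→210: 10 bp
  210→217: 7 bp
  217→220: 3 bp
  220→228: 8 bp
  228→5 (wrap): 235-228+5 = 12 bp

[3,4,5,5,6,6,7,8,8,9,9,10,11,11,12,12,12,12,12,14,14,14,15,16]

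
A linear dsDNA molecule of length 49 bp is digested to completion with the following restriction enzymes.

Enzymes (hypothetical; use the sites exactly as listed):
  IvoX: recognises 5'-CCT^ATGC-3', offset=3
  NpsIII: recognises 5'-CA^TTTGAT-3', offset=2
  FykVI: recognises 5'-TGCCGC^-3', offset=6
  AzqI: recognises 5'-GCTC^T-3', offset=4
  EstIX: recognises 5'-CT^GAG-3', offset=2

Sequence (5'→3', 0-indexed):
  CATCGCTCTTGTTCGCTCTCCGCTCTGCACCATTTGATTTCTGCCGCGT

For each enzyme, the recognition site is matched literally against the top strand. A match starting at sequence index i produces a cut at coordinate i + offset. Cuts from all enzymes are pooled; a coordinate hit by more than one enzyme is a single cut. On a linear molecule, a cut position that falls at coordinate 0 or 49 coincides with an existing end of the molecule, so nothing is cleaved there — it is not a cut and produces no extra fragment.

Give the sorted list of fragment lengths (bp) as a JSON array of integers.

[2,7,7,8,10,15]

Scan for sites:
  IvoX (CCTATGC, off=3): no sites
  NpsIII CATTTGAT/2: at [30] ⇒ [32]
  FykVI TGCCGC/6: at [41] ⇒ [47]
  AzqI GCTCT/4: at [4, 14, 21] ⇒ [8, 18, 25]
  EstIX (CTGAG, off=2): no sites

All cut coordinates (distinct, sorted): [8, 18, 25, 32, 47]

Fragment lengths:
  [0,8): 8 bp
  [8,18): 10 bp
  [18,25): 7 bp
  [25,32): 7 bp
  [32,47): 15 bp
  [47,49): 2 bp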